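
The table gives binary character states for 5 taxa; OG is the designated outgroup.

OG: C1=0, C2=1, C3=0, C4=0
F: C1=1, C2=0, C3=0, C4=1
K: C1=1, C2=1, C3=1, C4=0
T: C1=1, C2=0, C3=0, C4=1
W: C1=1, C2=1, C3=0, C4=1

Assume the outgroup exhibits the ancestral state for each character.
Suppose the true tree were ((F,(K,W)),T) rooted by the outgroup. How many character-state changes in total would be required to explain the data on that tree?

6

Map each character onto ((F,(K,W)),T) (rooted by OG) and count the minimum state changes it requires (Fitch parsimony):
C1: 1; C2: 2; C3: 1; C4: 2.
Total tree length = 6.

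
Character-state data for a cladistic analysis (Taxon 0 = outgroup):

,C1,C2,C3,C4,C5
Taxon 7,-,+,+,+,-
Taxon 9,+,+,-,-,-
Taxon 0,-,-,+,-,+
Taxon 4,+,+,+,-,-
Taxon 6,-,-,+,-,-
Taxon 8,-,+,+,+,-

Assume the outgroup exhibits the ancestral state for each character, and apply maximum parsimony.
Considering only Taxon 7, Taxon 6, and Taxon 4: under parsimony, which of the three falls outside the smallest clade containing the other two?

Taxon 6

Character polarity is set by the outgroup: the derived state is whichever differs from the outgroup's state, so for C3, C5 the derived state is '-', and for the remaining characters it is '+'.
C1: derived state '+' in Taxon 4 and Taxon 9 only — synapomorphy for {Taxon 4, Taxon 9}.
C2 (derived state '+') is shared by Taxon 4, Taxon 7, Taxon 8, and Taxon 9 — a synapomorphy uniting that clade.
C3: derived state '-' in Taxon 9 only — an autapomorphy, so it tells us nothing about relationships among taxa.
C4 (derived state '+') is shared by Taxon 7 and Taxon 8 — a synapomorphy uniting that clade.
All ingroup taxa share the derived state '-' for C5; it defines the ingroup but does not resolve relationships within it.
Most parsimonious ingroup topology: (((Taxon 9,Taxon 4),(Taxon 7,Taxon 8)),Taxon 6).
Taxon 7 and Taxon 4 share a more recent common ancestor with each other than either does with Taxon 6, so Taxon 6 is the least closely related of the three.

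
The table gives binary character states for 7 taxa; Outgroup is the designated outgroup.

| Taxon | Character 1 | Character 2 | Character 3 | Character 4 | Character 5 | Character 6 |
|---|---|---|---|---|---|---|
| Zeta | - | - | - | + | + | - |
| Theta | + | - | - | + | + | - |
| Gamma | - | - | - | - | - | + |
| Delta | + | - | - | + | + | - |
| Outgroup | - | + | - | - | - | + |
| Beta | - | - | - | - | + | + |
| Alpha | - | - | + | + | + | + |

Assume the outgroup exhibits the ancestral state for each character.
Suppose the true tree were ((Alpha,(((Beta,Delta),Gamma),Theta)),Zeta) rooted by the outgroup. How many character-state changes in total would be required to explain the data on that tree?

12

Map each character onto ((Alpha,(((Beta,Delta),Gamma),Theta)),Zeta) (rooted by Outgroup) and count the minimum state changes it requires (Fitch parsimony):
Character 1: 2; Character 2: 1; Character 3: 1; Character 4: 3; Character 5: 2; Character 6: 3.
Total tree length = 12.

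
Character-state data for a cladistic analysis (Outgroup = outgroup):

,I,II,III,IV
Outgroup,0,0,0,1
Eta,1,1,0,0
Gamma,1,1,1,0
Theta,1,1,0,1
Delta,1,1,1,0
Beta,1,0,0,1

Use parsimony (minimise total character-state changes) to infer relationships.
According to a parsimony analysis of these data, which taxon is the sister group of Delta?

Gamma

Character polarity is set by the outgroup: the derived state is whichever differs from the outgroup's state, so for IV the derived state is '0', and for the remaining characters it is '1'.
All ingroup taxa share the derived state '1' for I; it defines the ingroup but does not resolve relationships within it.
II (derived state '1') is shared by Delta, Eta, Gamma, and Theta — a synapomorphy uniting that clade.
III (derived state '1') is shared by Delta and Gamma — a synapomorphy uniting that clade.
IV (derived state '0') is shared by Delta, Eta, and Gamma — a synapomorphy uniting that clade.
Most parsimonious ingroup topology: (((Eta,(Gamma,Delta)),Theta),Beta).
Delta and Gamma form a cherry on this tree, so they are sister taxa.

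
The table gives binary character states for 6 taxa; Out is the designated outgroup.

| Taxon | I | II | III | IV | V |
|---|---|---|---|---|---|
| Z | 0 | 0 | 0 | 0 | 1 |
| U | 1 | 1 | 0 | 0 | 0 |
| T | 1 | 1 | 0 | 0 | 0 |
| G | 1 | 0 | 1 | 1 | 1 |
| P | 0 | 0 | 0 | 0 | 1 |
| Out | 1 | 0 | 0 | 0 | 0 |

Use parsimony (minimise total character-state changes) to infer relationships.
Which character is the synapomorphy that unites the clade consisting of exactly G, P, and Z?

V

Character polarity is set by the outgroup: the derived state is whichever differs from the outgroup's state, so for I the derived state is '0', and for the remaining characters it is '1'.
Only P and Z show the derived state '0' for I, supporting them as a clade.
II (derived state '1') is shared by T and U — a synapomorphy uniting that clade.
III: derived state '1' in G only — an autapomorphy, so it tells us nothing about relationships among taxa.
IV (derived state '1') is unique to G (autapomorphy; uninformative for grouping).
V: derived state '1' in G, P, and Z only — synapomorphy for {G, P, Z}.
Most parsimonious ingroup topology: ((G,(P,Z)),(U,T)).
The clade {G, P, Z} is supported by V: its derived state '1' occurs in exactly those taxa and in no other taxon (including the outgroup).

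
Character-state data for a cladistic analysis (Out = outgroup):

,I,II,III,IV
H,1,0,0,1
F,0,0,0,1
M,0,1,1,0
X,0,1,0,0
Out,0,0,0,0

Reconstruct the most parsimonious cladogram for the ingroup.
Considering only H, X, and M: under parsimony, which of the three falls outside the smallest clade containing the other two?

The outgroup has state '0' for every character, so '1' is the derived state throughout.
I: derived state '1' in H only — an autapomorphy, so it tells us nothing about relationships among taxa.
Only M and X show the derived state '1' for II, supporting them as a clade.
III: derived state '1' in M only — an autapomorphy, so it tells us nothing about relationships among taxa.
IV: derived state '1' in F and H only — synapomorphy for {F, H}.
Most parsimonious ingroup topology: ((F,H),(X,M)).
X and M share a more recent common ancestor with each other than either does with H, so H is the least closely related of the three.

H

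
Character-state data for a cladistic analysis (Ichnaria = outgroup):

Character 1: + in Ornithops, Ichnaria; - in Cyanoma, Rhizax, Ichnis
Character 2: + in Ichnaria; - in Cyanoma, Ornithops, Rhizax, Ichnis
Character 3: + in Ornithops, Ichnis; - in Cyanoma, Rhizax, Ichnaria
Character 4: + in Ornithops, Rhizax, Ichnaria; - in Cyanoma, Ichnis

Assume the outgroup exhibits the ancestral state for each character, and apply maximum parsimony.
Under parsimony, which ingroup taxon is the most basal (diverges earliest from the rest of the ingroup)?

Ornithops

Character polarity is set by the outgroup: the derived state is whichever differs from the outgroup's state, so for Character 1, Character 2, Character 4 the derived state is '-', and for the remaining characters it is '+'.
Character 1 (derived state '-') is shared by Cyanoma, Ichnis, and Rhizax — a synapomorphy uniting that clade.
All ingroup taxa share the derived state '-' for Character 2; it defines the ingroup but does not resolve relationships within it.
Character 3 (state '+') occurs in Ichnis and Ornithops but conflicts with the nesting implied by the other characters — most parsimoniously interpreted as homoplasy.
Character 4 (derived state '-') is shared by Cyanoma and Ichnis — a synapomorphy uniting that clade.
Most parsimonious ingroup topology: (Ornithops,((Cyanoma,Ichnis),Rhizax)).
Ornithops is sister to the clade containing all other ingroup taxa, so it is the earliest-diverging (most basal) ingroup lineage.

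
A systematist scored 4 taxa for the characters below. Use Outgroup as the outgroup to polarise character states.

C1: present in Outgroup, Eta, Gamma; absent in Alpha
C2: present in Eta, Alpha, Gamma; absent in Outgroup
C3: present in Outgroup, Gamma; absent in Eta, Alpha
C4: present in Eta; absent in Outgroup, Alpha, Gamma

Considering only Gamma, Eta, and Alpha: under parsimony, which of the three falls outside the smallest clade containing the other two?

Gamma

Character polarity is set by the outgroup: the derived state is whichever differs from the outgroup's state, so for C1, C3 the derived state is 'absent', and for the remaining characters it is 'present'.
C1 (derived state 'absent') is unique to Alpha (autapomorphy; uninformative for grouping).
All ingroup taxa share the derived state 'present' for C2; it defines the ingroup but does not resolve relationships within it.
C3 (derived state 'absent') is shared by Alpha and Eta — a synapomorphy uniting that clade.
C4 (derived state 'present') is unique to Eta (autapomorphy; uninformative for grouping).
Most parsimonious ingroup topology: ((Eta,Alpha),Gamma).
Alpha and Eta share a more recent common ancestor with each other than either does with Gamma, so Gamma is the least closely related of the three.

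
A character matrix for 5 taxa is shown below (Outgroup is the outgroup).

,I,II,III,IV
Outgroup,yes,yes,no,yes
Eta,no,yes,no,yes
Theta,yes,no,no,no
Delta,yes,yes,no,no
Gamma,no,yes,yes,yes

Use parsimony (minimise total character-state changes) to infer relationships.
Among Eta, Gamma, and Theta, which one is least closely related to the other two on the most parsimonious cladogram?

Character polarity is set by the outgroup: the derived state is whichever differs from the outgroup's state, so for I, II, IV the derived state is 'no', and for the remaining characters it is 'yes'.
I: derived state 'no' in Eta and Gamma only — synapomorphy for {Eta, Gamma}.
II: derived state 'no' in Theta only — an autapomorphy, so it tells us nothing about relationships among taxa.
III: derived state 'yes' in Gamma only — an autapomorphy, so it tells us nothing about relationships among taxa.
IV (derived state 'no') is shared by Delta and Theta — a synapomorphy uniting that clade.
Most parsimonious ingroup topology: ((Eta,Gamma),(Theta,Delta)).
Gamma and Eta share a more recent common ancestor with each other than either does with Theta, so Theta is the least closely related of the three.

Theta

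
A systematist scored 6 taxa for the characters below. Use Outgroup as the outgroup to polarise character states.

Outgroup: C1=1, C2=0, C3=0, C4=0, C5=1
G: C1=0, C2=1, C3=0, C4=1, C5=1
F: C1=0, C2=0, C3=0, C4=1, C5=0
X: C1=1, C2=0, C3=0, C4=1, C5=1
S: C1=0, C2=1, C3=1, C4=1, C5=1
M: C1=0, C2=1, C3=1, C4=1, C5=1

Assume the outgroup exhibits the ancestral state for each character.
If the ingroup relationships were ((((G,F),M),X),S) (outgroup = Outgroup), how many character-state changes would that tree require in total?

9

Map each character onto ((((G,F),M),X),S) (rooted by Outgroup) and count the minimum state changes it requires (Fitch parsimony):
C1: 2; C2: 3; C3: 2; C4: 1; C5: 1.
Total tree length = 9.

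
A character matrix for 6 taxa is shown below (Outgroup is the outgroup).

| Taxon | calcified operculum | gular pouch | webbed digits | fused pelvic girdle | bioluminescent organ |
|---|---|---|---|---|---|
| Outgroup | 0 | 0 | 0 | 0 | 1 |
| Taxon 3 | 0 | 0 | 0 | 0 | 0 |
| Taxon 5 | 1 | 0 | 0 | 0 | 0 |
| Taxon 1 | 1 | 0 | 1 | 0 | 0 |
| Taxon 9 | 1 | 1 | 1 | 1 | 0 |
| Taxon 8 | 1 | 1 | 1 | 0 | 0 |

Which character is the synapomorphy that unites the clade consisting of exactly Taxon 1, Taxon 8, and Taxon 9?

webbed digits

Character polarity is set by the outgroup: the derived state is whichever differs from the outgroup's state, so for bioluminescent organ the derived state is '0', and for the remaining characters it is '1'.
Only Taxon 1, Taxon 5, Taxon 8, and Taxon 9 show the derived state '1' for calcified operculum, supporting them as a clade.
gular pouch (derived state '1') is shared by Taxon 8 and Taxon 9 — a synapomorphy uniting that clade.
webbed digits (derived state '1') is shared by Taxon 1, Taxon 8, and Taxon 9 — a synapomorphy uniting that clade.
fused pelvic girdle (derived state '1') is unique to Taxon 9 (autapomorphy; uninformative for grouping).
All ingroup taxa share the derived state '0' for bioluminescent organ; it defines the ingroup but does not resolve relationships within it.
Most parsimonious ingroup topology: (Taxon 3,(Taxon 5,(Taxon 1,(Taxon 9,Taxon 8)))).
The clade {Taxon 1, Taxon 8, Taxon 9} is supported by webbed digits: its derived state '1' occurs in exactly those taxa and in no other taxon (including the outgroup).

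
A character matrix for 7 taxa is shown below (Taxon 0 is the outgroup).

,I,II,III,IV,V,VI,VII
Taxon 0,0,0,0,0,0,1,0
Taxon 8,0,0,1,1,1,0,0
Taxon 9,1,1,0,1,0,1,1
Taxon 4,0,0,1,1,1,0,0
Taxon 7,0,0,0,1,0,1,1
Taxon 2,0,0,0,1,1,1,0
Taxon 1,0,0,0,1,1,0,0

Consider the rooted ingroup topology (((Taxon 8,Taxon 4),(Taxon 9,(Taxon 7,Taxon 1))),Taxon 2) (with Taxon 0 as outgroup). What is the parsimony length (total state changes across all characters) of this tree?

Map each character onto (((Taxon 8,Taxon 4),(Taxon 9,(Taxon 7,Taxon 1))),Taxon 2) (rooted by Taxon 0) and count the minimum state changes it requires (Fitch parsimony):
I: 1; II: 1; III: 1; IV: 1; V: 3; VI: 2; VII: 2.
Total tree length = 11.

11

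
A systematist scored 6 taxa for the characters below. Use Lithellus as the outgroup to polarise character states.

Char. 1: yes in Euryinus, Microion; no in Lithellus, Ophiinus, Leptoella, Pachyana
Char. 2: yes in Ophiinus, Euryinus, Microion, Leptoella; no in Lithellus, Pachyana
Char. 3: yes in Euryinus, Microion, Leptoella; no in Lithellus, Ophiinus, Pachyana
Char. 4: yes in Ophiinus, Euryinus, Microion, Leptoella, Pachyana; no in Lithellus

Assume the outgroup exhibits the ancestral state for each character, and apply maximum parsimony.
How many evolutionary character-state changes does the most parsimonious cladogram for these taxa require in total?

The outgroup has state 'no' for every character, so 'yes' is the derived state throughout.
Only Euryinus and Microion show the derived state 'yes' for Char. 1, supporting them as a clade.
Char. 2: derived state 'yes' in Euryinus, Leptoella, Microion, and Ophiinus only — synapomorphy for {Euryinus, Leptoella, Microion, Ophiinus}.
Char. 3 (derived state 'yes') is shared by Euryinus, Leptoella, and Microion — a synapomorphy uniting that clade.
All ingroup taxa share the derived state 'yes' for Char. 4; it defines the ingroup but does not resolve relationships within it.
Most parsimonious ingroup topology: ((Ophiinus,((Euryinus,Microion),Leptoella)),Pachyana).
Changes per character on this tree: Char. 1: 1; Char. 2: 1; Char. 3: 1; Char. 4: 1.
Total = 4.

4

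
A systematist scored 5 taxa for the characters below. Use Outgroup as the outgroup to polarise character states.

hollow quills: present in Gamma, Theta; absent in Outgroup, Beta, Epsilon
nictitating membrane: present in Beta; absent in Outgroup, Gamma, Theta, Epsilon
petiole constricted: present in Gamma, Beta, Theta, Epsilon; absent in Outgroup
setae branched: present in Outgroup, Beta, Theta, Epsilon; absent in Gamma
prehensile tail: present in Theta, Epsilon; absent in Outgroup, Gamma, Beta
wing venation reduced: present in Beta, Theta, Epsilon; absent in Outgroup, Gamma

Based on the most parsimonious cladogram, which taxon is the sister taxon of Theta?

Character polarity is set by the outgroup: the derived state is whichever differs from the outgroup's state, so for setae branched the derived state is 'absent', and for the remaining characters it is 'present'.
hollow quills groups Gamma and Theta, which is incompatible with the clades supported by the remaining characters; treating it as convergent (homoplasy) costs fewer steps than any alternative tree.
nictitating membrane: derived state 'present' in Beta only — an autapomorphy, so it tells us nothing about relationships among taxa.
petiole constricted (derived state 'present') is shared by all ingroup taxa — unites the whole ingroup.
setae branched (derived state 'absent') is unique to Gamma (autapomorphy; uninformative for grouping).
Only Epsilon and Theta show the derived state 'present' for prehensile tail, supporting them as a clade.
Only Beta, Epsilon, and Theta show the derived state 'present' for wing venation reduced, supporting them as a clade.
Most parsimonious ingroup topology: (Gamma,(Beta,(Theta,Epsilon))).
Theta and Epsilon form a cherry on this tree, so they are sister taxa.

Epsilon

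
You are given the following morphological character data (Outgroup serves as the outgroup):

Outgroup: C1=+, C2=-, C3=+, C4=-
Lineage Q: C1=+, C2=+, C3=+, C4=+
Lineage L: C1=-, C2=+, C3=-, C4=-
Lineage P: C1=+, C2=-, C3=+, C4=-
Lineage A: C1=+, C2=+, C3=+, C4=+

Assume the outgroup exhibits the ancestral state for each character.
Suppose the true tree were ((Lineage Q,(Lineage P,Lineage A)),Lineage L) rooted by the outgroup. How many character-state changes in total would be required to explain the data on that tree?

Map each character onto ((Lineage Q,(Lineage P,Lineage A)),Lineage L) (rooted by Outgroup) and count the minimum state changes it requires (Fitch parsimony):
C1: 1; C2: 2; C3: 1; C4: 2.
Total tree length = 6.

6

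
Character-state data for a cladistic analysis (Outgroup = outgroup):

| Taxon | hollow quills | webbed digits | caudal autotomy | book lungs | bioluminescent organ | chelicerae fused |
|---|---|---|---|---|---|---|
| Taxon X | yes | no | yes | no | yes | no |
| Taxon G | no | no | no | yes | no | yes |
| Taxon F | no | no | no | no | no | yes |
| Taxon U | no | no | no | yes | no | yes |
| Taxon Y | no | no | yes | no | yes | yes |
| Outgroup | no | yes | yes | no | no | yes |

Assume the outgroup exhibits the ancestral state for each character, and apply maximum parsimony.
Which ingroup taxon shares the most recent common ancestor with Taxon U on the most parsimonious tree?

Taxon G

Character polarity is set by the outgroup: the derived state is whichever differs from the outgroup's state, so for webbed digits, caudal autotomy, chelicerae fused the derived state is 'no', and for the remaining characters it is 'yes'.
hollow quills: derived state 'yes' in Taxon X only — an autapomorphy, so it tells us nothing about relationships among taxa.
webbed digits (derived state 'no') is shared by all ingroup taxa — unites the whole ingroup.
caudal autotomy: derived state 'no' in Taxon F, Taxon G, and Taxon U only — synapomorphy for {Taxon F, Taxon G, Taxon U}.
Only Taxon G and Taxon U show the derived state 'yes' for book lungs, supporting them as a clade.
bioluminescent organ (derived state 'yes') is shared by Taxon X and Taxon Y — a synapomorphy uniting that clade.
chelicerae fused: derived state 'no' in Taxon X only — an autapomorphy, so it tells us nothing about relationships among taxa.
Most parsimonious ingroup topology: ((Taxon F,(Taxon G,Taxon U)),(Taxon Y,Taxon X)).
Taxon U and Taxon G form a cherry on this tree, so they are sister taxa.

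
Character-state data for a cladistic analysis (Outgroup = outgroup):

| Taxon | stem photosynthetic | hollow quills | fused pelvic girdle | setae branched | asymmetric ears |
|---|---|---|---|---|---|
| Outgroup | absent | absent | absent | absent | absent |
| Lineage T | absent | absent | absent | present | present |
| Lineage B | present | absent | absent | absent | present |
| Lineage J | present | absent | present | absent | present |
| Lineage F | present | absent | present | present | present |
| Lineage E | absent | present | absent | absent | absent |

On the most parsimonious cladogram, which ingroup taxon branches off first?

Lineage E

The outgroup has state 'absent' for every character, so 'present' is the derived state throughout.
stem photosynthetic: derived state 'present' in Lineage B, Lineage F, and Lineage J only — synapomorphy for {Lineage B, Lineage F, Lineage J}.
hollow quills (derived state 'present') is unique to Lineage E (autapomorphy; uninformative for grouping).
Only Lineage F and Lineage J show the derived state 'present' for fused pelvic girdle, supporting them as a clade.
setae branched (state 'present') occurs in Lineage F and Lineage T but conflicts with the nesting implied by the other characters — most parsimoniously interpreted as homoplasy.
Only Lineage B, Lineage F, Lineage J, and Lineage T show the derived state 'present' for asymmetric ears, supporting them as a clade.
Most parsimonious ingroup topology: ((Lineage T,(Lineage B,(Lineage J,Lineage F))),Lineage E).
Lineage E is sister to the clade containing all other ingroup taxa, so it is the earliest-diverging (most basal) ingroup lineage.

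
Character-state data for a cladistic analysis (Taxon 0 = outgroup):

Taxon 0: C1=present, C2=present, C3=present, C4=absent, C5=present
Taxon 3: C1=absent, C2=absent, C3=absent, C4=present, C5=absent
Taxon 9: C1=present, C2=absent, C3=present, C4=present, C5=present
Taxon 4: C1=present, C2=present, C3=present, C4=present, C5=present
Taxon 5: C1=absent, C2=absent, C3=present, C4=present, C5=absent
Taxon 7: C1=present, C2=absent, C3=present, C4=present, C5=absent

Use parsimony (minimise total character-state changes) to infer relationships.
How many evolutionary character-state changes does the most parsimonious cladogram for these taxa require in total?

5

Character polarity is set by the outgroup: the derived state is whichever differs from the outgroup's state, so for C1, C2, C3, C5 the derived state is 'absent', and for the remaining characters it is 'present'.
C1 (derived state 'absent') is shared by Taxon 3 and Taxon 5 — a synapomorphy uniting that clade.
C2 (derived state 'absent') is shared by Taxon 3, Taxon 5, Taxon 7, and Taxon 9 — a synapomorphy uniting that clade.
C3 (derived state 'absent') is unique to Taxon 3 (autapomorphy; uninformative for grouping).
All ingroup taxa share the derived state 'present' for C4; it defines the ingroup but does not resolve relationships within it.
C5: derived state 'absent' in Taxon 3, Taxon 5, and Taxon 7 only — synapomorphy for {Taxon 3, Taxon 5, Taxon 7}.
Most parsimonious ingroup topology: ((((Taxon 3,Taxon 5),Taxon 7),Taxon 9),Taxon 4).
Changes per character on this tree: C1: 1; C2: 1; C3: 1; C4: 1; C5: 1.
Total = 5.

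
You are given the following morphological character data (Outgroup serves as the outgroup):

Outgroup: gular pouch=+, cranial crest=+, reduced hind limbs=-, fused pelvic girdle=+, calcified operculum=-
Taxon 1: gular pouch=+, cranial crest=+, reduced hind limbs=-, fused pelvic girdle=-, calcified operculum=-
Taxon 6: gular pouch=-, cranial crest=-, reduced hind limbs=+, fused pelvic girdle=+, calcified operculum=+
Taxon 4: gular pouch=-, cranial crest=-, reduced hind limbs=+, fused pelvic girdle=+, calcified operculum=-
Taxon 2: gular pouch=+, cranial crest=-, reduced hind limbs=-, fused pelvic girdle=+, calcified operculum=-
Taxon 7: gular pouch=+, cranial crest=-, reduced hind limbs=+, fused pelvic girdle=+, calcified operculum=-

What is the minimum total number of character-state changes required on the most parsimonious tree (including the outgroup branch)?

Character polarity is set by the outgroup: the derived state is whichever differs from the outgroup's state, so for gular pouch, cranial crest, fused pelvic girdle the derived state is '-', and for the remaining characters it is '+'.
gular pouch: derived state '-' in Taxon 4 and Taxon 6 only — synapomorphy for {Taxon 4, Taxon 6}.
Only Taxon 2, Taxon 4, Taxon 6, and Taxon 7 show the derived state '-' for cranial crest, supporting them as a clade.
Only Taxon 4, Taxon 6, and Taxon 7 show the derived state '+' for reduced hind limbs, supporting them as a clade.
fused pelvic girdle: derived state '-' in Taxon 1 only — an autapomorphy, so it tells us nothing about relationships among taxa.
calcified operculum (derived state '+') is unique to Taxon 6 (autapomorphy; uninformative for grouping).
Most parsimonious ingroup topology: (Taxon 1,(((Taxon 6,Taxon 4),Taxon 7),Taxon 2)).
Changes per character on this tree: gular pouch: 1; cranial crest: 1; reduced hind limbs: 1; fused pelvic girdle: 1; calcified operculum: 1.
Total = 5.

5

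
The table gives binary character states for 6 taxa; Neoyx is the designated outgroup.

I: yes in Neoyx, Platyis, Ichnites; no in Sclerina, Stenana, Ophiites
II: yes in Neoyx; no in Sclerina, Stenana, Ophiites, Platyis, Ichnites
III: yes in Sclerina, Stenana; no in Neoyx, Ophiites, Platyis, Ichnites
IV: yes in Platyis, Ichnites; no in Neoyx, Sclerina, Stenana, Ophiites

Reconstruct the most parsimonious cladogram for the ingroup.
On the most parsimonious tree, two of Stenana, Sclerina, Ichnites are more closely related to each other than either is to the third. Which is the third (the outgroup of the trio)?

Character polarity is set by the outgroup: the derived state is whichever differs from the outgroup's state, so for I, II the derived state is 'no', and for the remaining characters it is 'yes'.
I: derived state 'no' in Ophiites, Sclerina, and Stenana only — synapomorphy for {Ophiites, Sclerina, Stenana}.
All ingroup taxa share the derived state 'no' for II; it defines the ingroup but does not resolve relationships within it.
III: derived state 'yes' in Sclerina and Stenana only — synapomorphy for {Sclerina, Stenana}.
IV (derived state 'yes') is shared by Ichnites and Platyis — a synapomorphy uniting that clade.
Most parsimonious ingroup topology: (((Sclerina,Stenana),Ophiites),(Platyis,Ichnites)).
Stenana and Sclerina share a more recent common ancestor with each other than either does with Ichnites, so Ichnites is the least closely related of the three.

Ichnites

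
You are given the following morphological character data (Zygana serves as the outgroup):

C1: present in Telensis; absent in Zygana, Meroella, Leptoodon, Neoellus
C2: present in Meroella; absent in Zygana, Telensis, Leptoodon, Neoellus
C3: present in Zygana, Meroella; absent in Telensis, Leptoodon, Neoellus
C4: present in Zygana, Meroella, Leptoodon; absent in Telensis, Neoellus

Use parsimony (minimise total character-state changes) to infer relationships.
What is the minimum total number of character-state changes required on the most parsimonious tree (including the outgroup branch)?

4

Character polarity is set by the outgroup: the derived state is whichever differs from the outgroup's state, so for C3, C4 the derived state is 'absent', and for the remaining characters it is 'present'.
C1: derived state 'present' in Telensis only — an autapomorphy, so it tells us nothing about relationships among taxa.
C2: derived state 'present' in Meroella only — an autapomorphy, so it tells us nothing about relationships among taxa.
Only Leptoodon, Neoellus, and Telensis show the derived state 'absent' for C3, supporting them as a clade.
Only Neoellus and Telensis show the derived state 'absent' for C4, supporting them as a clade.
Most parsimonious ingroup topology: (Meroella,((Telensis,Neoellus),Leptoodon)).
Changes per character on this tree: C1: 1; C2: 1; C3: 1; C4: 1.
Total = 4.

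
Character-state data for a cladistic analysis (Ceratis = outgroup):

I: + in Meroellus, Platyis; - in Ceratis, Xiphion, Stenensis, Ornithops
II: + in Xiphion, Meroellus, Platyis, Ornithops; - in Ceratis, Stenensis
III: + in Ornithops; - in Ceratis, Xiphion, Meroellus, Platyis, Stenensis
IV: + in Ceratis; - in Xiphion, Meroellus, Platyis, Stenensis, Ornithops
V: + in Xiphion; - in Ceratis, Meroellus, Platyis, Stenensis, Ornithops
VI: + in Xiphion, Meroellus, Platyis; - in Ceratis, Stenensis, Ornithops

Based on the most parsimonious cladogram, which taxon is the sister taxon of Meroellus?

Character polarity is set by the outgroup: the derived state is whichever differs from the outgroup's state, so for IV the derived state is '-', and for the remaining characters it is '+'.
I: derived state '+' in Meroellus and Platyis only — synapomorphy for {Meroellus, Platyis}.
Only Meroellus, Ornithops, Platyis, and Xiphion show the derived state '+' for II, supporting them as a clade.
III (derived state '+') is unique to Ornithops (autapomorphy; uninformative for grouping).
All ingroup taxa share the derived state '-' for IV; it defines the ingroup but does not resolve relationships within it.
V: derived state '+' in Xiphion only — an autapomorphy, so it tells us nothing about relationships among taxa.
VI (derived state '+') is shared by Meroellus, Platyis, and Xiphion — a synapomorphy uniting that clade.
Most parsimonious ingroup topology: (((Xiphion,(Meroellus,Platyis)),Ornithops),Stenensis).
Meroellus and Platyis form a cherry on this tree, so they are sister taxa.

Platyis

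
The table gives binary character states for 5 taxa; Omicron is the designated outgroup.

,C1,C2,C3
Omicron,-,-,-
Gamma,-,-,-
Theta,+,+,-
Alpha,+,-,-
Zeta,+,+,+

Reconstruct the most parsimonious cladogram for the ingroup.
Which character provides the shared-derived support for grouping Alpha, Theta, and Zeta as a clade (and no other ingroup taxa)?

C1

The outgroup has state '-' for every character, so '+' is the derived state throughout.
C1 (derived state '+') is shared by Alpha, Theta, and Zeta — a synapomorphy uniting that clade.
C2 (derived state '+') is shared by Theta and Zeta — a synapomorphy uniting that clade.
C3 (derived state '+') is unique to Zeta (autapomorphy; uninformative for grouping).
Most parsimonious ingroup topology: (Gamma,((Theta,Zeta),Alpha)).
The clade {Alpha, Theta, Zeta} is supported by C1: its derived state '+' occurs in exactly those taxa and in no other taxon (including the outgroup).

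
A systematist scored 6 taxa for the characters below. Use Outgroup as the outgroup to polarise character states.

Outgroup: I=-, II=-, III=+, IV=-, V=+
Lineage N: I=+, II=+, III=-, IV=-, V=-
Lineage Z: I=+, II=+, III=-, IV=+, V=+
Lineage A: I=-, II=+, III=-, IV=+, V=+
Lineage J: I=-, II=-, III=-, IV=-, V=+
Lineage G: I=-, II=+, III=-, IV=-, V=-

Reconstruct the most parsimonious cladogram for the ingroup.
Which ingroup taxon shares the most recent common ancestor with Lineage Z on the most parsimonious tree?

Lineage A

Character polarity is set by the outgroup: the derived state is whichever differs from the outgroup's state, so for III, V the derived state is '-', and for the remaining characters it is '+'.
I groups Lineage N and Lineage Z, which is incompatible with the clades supported by the remaining characters; treating it as convergent (homoplasy) costs fewer steps than any alternative tree.
Only Lineage A, Lineage G, Lineage N, and Lineage Z show the derived state '+' for II, supporting them as a clade.
III (derived state '-') is shared by all ingroup taxa — unites the whole ingroup.
Only Lineage A and Lineage Z show the derived state '+' for IV, supporting them as a clade.
V: derived state '-' in Lineage G and Lineage N only — synapomorphy for {Lineage G, Lineage N}.
Most parsimonious ingroup topology: (((Lineage N,Lineage G),(Lineage Z,Lineage A)),Lineage J).
Lineage Z and Lineage A form a cherry on this tree, so they are sister taxa.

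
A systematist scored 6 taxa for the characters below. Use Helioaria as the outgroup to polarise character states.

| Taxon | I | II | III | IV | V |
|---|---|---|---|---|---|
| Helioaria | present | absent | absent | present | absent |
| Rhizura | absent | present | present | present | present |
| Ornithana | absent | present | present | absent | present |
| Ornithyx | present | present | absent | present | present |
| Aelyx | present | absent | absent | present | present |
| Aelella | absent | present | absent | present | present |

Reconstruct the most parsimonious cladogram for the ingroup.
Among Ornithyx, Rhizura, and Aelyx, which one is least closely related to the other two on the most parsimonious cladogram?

Character polarity is set by the outgroup: the derived state is whichever differs from the outgroup's state, so for I, IV the derived state is 'absent', and for the remaining characters it is 'present'.
I (derived state 'absent') is shared by Aelella, Ornithana, and Rhizura — a synapomorphy uniting that clade.
Only Aelella, Ornithana, Ornithyx, and Rhizura show the derived state 'present' for II, supporting them as a clade.
III: derived state 'present' in Ornithana and Rhizura only — synapomorphy for {Ornithana, Rhizura}.
IV (derived state 'absent') is unique to Ornithana (autapomorphy; uninformative for grouping).
V (derived state 'present') is shared by all ingroup taxa — unites the whole ingroup.
Most parsimonious ingroup topology: ((((Rhizura,Ornithana),Aelella),Ornithyx),Aelyx).
Rhizura and Ornithyx share a more recent common ancestor with each other than either does with Aelyx, so Aelyx is the least closely related of the three.

Aelyx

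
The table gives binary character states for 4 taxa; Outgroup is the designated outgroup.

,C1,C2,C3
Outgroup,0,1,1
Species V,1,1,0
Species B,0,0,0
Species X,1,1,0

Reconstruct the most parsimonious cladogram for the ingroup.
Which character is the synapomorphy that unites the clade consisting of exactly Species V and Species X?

Character polarity is set by the outgroup: the derived state is whichever differs from the outgroup's state, so for C2, C3 the derived state is '0', and for the remaining characters it is '1'.
C1 (derived state '1') is shared by Species V and Species X — a synapomorphy uniting that clade.
C2 (derived state '0') is unique to Species B (autapomorphy; uninformative for grouping).
C3 (derived state '0') is shared by all ingroup taxa — unites the whole ingroup.
Most parsimonious ingroup topology: ((Species V,Species X),Species B).
The clade {Species V, Species X} is supported by C1: its derived state '1' occurs in exactly those taxa and in no other taxon (including the outgroup).

C1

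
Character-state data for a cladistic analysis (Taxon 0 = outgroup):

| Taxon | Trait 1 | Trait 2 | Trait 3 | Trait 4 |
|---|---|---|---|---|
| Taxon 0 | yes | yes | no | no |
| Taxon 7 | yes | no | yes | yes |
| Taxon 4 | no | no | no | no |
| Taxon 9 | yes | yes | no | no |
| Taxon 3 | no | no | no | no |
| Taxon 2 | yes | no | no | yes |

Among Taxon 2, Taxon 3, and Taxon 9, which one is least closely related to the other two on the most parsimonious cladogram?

Character polarity is set by the outgroup: the derived state is whichever differs from the outgroup's state, so for Trait 1, Trait 2 the derived state is 'no', and for the remaining characters it is 'yes'.
Trait 1: derived state 'no' in Taxon 3 and Taxon 4 only — synapomorphy for {Taxon 3, Taxon 4}.
Trait 2 (derived state 'no') is shared by Taxon 2, Taxon 3, Taxon 4, and Taxon 7 — a synapomorphy uniting that clade.
Trait 3: derived state 'yes' in Taxon 7 only — an autapomorphy, so it tells us nothing about relationships among taxa.
Only Taxon 2 and Taxon 7 show the derived state 'yes' for Trait 4, supporting them as a clade.
Most parsimonious ingroup topology: (((Taxon 7,Taxon 2),(Taxon 4,Taxon 3)),Taxon 9).
Taxon 2 and Taxon 3 share a more recent common ancestor with each other than either does with Taxon 9, so Taxon 9 is the least closely related of the three.

Taxon 9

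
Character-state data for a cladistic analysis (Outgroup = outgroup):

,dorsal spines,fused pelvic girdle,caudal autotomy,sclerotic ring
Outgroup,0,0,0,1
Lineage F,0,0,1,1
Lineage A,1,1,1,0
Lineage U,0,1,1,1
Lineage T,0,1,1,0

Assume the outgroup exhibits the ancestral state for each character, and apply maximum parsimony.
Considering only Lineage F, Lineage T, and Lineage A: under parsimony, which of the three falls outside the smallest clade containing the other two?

Lineage F

Character polarity is set by the outgroup: the derived state is whichever differs from the outgroup's state, so for sclerotic ring the derived state is '0', and for the remaining characters it is '1'.
dorsal spines: derived state '1' in Lineage A only — an autapomorphy, so it tells us nothing about relationships among taxa.
fused pelvic girdle (derived state '1') is shared by Lineage A, Lineage T, and Lineage U — a synapomorphy uniting that clade.
caudal autotomy (derived state '1') is shared by all ingroup taxa — unites the whole ingroup.
sclerotic ring: derived state '0' in Lineage A and Lineage T only — synapomorphy for {Lineage A, Lineage T}.
Most parsimonious ingroup topology: (Lineage F,((Lineage A,Lineage T),Lineage U)).
Lineage A and Lineage T share a more recent common ancestor with each other than either does with Lineage F, so Lineage F is the least closely related of the three.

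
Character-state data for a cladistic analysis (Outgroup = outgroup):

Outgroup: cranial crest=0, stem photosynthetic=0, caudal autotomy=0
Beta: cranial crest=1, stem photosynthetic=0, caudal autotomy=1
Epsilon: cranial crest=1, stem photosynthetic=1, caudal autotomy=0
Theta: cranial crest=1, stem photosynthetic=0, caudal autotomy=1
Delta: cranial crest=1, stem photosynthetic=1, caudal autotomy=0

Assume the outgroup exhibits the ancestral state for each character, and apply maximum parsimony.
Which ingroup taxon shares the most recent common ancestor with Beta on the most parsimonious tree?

Theta

The outgroup has state '0' for every character, so '1' is the derived state throughout.
All ingroup taxa share the derived state '1' for cranial crest; it defines the ingroup but does not resolve relationships within it.
stem photosynthetic: derived state '1' in Delta and Epsilon only — synapomorphy for {Delta, Epsilon}.
caudal autotomy (derived state '1') is shared by Beta and Theta — a synapomorphy uniting that clade.
Most parsimonious ingroup topology: ((Beta,Theta),(Epsilon,Delta)).
Beta and Theta form a cherry on this tree, so they are sister taxa.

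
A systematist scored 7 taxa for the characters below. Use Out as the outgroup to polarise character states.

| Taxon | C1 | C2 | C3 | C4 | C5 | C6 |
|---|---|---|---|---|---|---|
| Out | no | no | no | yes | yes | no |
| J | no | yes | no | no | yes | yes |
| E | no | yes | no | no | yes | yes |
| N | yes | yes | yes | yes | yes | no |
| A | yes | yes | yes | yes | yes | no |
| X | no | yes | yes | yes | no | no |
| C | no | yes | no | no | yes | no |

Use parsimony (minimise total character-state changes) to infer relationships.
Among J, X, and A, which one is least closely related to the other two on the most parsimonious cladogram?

Character polarity is set by the outgroup: the derived state is whichever differs from the outgroup's state, so for C4, C5 the derived state is 'no', and for the remaining characters it is 'yes'.
C1 (derived state 'yes') is shared by A and N — a synapomorphy uniting that clade.
All ingroup taxa share the derived state 'yes' for C2; it defines the ingroup but does not resolve relationships within it.
C3 (derived state 'yes') is shared by A, N, and X — a synapomorphy uniting that clade.
C4: derived state 'no' in C, E, and J only — synapomorphy for {C, E, J}.
C5: derived state 'no' in X only — an autapomorphy, so it tells us nothing about relationships among taxa.
C6: derived state 'yes' in E and J only — synapomorphy for {E, J}.
Most parsimonious ingroup topology: (((J,E),C),((N,A),X)).
A and X share a more recent common ancestor with each other than either does with J, so J is the least closely related of the three.

J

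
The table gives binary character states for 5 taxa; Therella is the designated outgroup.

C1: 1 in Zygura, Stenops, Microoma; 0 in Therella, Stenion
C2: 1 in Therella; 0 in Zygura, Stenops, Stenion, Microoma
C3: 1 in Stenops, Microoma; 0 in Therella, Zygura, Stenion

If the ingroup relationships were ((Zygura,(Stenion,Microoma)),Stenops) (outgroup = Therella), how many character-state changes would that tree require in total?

Map each character onto ((Zygura,(Stenion,Microoma)),Stenops) (rooted by Therella) and count the minimum state changes it requires (Fitch parsimony):
C1: 2; C2: 1; C3: 2.
Total tree length = 5.

5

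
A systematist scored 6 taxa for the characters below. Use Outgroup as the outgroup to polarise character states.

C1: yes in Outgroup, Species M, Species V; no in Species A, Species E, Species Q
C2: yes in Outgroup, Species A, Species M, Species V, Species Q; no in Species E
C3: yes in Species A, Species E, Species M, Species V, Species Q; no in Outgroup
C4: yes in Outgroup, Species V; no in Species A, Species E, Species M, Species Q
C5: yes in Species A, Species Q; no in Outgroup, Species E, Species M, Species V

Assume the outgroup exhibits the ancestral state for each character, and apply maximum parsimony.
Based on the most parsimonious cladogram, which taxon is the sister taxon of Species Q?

Species A

Character polarity is set by the outgroup: the derived state is whichever differs from the outgroup's state, so for C1, C2, C4 the derived state is 'no', and for the remaining characters it is 'yes'.
Only Species A, Species E, and Species Q show the derived state 'no' for C1, supporting them as a clade.
C2: derived state 'no' in Species E only — an autapomorphy, so it tells us nothing about relationships among taxa.
All ingroup taxa share the derived state 'yes' for C3; it defines the ingroup but does not resolve relationships within it.
Only Species A, Species E, Species M, and Species Q show the derived state 'no' for C4, supporting them as a clade.
C5: derived state 'yes' in Species A and Species Q only — synapomorphy for {Species A, Species Q}.
Most parsimonious ingroup topology: ((((Species A,Species Q),Species E),Species M),Species V).
Species Q and Species A form a cherry on this tree, so they are sister taxa.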